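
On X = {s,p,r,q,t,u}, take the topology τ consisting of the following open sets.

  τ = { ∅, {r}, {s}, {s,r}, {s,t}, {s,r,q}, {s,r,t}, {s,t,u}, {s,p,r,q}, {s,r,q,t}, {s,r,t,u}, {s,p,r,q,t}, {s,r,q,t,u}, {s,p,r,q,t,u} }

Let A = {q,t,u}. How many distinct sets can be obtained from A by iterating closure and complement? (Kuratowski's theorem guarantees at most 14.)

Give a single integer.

cl via duality: int({s,p,r}) = {s,r}, so X∖{s,r} = {p,q,t,u}
Write k for closure, c for complement:
  1. A     = {q,t,u}
  2. kA    = {p,q,t,u}
  3. cA    = {s,p,r}
  4. ckA   = {s,r}
  5. kcA   = {s,p,r,q,t,u}
  6. ckcA  = ∅
applying k or c yields no new set

6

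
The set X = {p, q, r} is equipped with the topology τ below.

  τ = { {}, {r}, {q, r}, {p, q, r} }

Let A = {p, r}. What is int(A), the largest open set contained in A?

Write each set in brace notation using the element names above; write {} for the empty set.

interior: largest open inside A is {r} (from {}, {r})

{r}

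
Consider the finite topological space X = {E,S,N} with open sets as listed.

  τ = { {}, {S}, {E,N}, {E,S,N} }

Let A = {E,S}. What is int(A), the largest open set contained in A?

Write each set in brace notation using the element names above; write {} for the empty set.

U open, U⊆A: {}, {S}. int(A) = ⋃ = {S}

{S}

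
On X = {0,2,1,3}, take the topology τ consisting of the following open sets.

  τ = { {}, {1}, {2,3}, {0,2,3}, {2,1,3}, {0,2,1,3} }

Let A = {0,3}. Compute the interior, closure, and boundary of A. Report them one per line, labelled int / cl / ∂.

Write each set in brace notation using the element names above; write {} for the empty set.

int(A) = {}
cl(A)  = {0,2,3}
∂A     = {0,2,3}

open subsets of A: {}; so int(A) = {}
closure: X∖int(X∖A) = X∖{1} = {0,2,3}
∂A = {0,2,3} minus {} = {0,2,3}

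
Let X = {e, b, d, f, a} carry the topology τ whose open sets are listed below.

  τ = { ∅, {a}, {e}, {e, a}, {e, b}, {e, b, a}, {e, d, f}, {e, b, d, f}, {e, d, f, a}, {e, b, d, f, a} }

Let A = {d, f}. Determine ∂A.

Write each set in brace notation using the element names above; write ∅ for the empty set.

opens ⊆ A: ∅; union → int = ∅
complement {e, b, a}; its interior {e, b, a}; cl(A) = X∖{e, b, a} = {d, f}
boundary = {d, f} ∖ ∅ = {d, f}

{d, f}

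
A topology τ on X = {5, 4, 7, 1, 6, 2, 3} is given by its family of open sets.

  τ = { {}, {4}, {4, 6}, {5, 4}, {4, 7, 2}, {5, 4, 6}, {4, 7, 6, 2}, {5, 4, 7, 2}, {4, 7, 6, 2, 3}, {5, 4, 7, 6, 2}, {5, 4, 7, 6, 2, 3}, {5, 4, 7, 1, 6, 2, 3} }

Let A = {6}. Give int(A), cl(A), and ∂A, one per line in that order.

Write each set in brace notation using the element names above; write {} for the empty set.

int(A) = {}
cl(A)  = {1, 6, 3}
∂A     = {1, 6, 3}

opens ⊆ A: {}; union → int = {}
complement {5, 4, 7, 1, 2, 3}; its interior {5, 4, 7, 2}; cl(A) = X∖{5, 4, 7, 2} = {1, 6, 3}
boundary = {1, 6, 3} ∖ {} = {1, 6, 3}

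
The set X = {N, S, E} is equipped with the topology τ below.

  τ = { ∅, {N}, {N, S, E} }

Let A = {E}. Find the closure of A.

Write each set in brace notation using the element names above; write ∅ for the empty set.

{S, E}

complement {N, S}; its interior {N}; cl(A) = X∖{N} = {S, E}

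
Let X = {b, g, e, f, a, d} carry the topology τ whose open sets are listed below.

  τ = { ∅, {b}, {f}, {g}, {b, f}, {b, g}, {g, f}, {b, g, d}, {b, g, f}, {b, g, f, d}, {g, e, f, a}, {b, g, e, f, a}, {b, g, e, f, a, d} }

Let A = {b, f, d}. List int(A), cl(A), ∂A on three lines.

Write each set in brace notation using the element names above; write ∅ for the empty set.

U open, U⊆A: ∅, {f}, {b}, {b, f}. int(A) = ⋃ = {b, f}
X∖A={g, e, a}, int(X∖A)={g}, hence cl(A)={b, e, f, a, d}
∂A: remove int from cl → {e, a, d}

int(A) = {b, f}
cl(A)  = {b, e, f, a, d}
∂A     = {e, a, d}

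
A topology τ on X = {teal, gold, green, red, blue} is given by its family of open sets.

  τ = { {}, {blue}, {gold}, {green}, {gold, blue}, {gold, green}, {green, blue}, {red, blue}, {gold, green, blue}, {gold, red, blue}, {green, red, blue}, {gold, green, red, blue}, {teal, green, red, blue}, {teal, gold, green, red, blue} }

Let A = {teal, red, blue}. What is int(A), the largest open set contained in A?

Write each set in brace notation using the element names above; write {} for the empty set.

{red, blue}

opens ⊆ A: {}, {blue}, {red, blue}; union → int = {red, blue}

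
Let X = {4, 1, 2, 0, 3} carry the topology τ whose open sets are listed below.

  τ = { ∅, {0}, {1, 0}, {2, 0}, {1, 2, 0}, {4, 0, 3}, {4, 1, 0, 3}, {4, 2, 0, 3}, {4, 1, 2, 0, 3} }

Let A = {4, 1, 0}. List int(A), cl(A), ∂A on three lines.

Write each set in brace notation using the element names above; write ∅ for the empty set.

int(A) = {1, 0}
cl(A)  = {4, 1, 2, 0, 3}
∂A     = {4, 2, 3}

U open, U⊆A: ∅, {0}, {1, 0}. int(A) = ⋃ = {1, 0}
X∖A={2, 3}, int(X∖A)=∅, hence cl(A)={4, 1, 2, 0, 3}
∂A: remove int from cl → {4, 2, 3}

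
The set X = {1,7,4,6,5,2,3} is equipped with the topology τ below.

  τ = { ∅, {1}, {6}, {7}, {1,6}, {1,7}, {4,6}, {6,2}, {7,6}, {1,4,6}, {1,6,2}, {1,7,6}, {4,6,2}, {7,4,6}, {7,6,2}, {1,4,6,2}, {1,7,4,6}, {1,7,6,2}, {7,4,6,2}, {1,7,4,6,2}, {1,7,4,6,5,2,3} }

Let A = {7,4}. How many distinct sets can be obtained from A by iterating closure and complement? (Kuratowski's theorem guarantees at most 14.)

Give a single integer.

8

closure: X∖int(X∖A) = X∖{1,6,2} = {7,4,5,3}
Let k=closure and c=complement:
  1. A     = {7,4}
  2. kA    = {7,4,5,3}
  3. cA    = {1,6,5,2,3}
  4. ckA   = {1,6,2}
  5. kcA   = {1,4,6,5,2,3}
  6. ckcA  = {7}
  7. kckcA = {7,5,3}
  8. ckckcA = {1,4,6,2}
— saturated at 8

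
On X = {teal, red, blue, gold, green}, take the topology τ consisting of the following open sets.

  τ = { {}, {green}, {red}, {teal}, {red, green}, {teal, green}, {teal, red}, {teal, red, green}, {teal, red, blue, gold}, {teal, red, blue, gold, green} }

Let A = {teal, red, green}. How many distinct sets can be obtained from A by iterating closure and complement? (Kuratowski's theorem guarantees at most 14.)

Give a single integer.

closure: X∖int(X∖A) = X∖{} = {teal, red, blue, gold, green}
Let k=closure and c=complement:
  1. A     = {teal, red, green}
  2. kA    = {teal, red, blue, gold, green}
  3. cA    = {blue, gold}
  4. ckA   = {}
— saturated at 4

4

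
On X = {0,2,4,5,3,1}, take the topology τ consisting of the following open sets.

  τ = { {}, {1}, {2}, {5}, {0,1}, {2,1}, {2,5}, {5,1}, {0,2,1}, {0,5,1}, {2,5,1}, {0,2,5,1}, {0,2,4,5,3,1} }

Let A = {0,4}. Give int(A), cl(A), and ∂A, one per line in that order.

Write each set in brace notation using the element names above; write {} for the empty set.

int(A) = {}
cl(A)  = {0,4,3}
∂A     = {0,4,3}

interior: largest open inside A is {} (from {})
cl via duality: int({2,5,3,1}) = {2,5,1}, so X∖{2,5,1} = {0,4,3}
cl∖int = {0,4,3}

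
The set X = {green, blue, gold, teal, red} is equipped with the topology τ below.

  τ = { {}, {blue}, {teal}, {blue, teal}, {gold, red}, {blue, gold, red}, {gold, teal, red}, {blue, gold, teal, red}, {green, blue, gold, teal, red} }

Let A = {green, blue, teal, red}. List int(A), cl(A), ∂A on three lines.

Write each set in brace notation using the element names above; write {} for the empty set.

int(A) = {blue, teal}
cl(A)  = {green, blue, gold, teal, red}
∂A     = {green, gold, red}

interior: largest open inside A is {blue, teal} (from {}, {teal}, {blue}, {blue, teal})
cl via duality: int({gold}) = {}, so X∖{} = {green, blue, gold, teal, red}
cl∖int = {green, gold, red}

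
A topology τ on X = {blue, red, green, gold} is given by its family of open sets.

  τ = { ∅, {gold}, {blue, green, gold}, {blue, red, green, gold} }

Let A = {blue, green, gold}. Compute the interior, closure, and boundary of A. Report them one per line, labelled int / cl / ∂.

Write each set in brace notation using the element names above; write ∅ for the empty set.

int(A) = {blue, green, gold}
cl(A)  = {blue, red, green, gold}
∂A     = {red}

open subsets of A: ∅, {gold}, {blue, green, gold}; so int(A) = {blue, green, gold}
closure: X∖int(X∖A) = X∖∅ = {blue, red, green, gold}
∂A = {blue, red, green, gold} minus {blue, green, gold} = {red}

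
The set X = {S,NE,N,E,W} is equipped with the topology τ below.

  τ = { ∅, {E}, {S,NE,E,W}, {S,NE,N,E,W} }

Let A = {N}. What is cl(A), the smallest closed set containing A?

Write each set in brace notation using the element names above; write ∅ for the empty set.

X∖A={S,NE,E,W}, int(X∖A)={S,NE,E,W}, hence cl(A)={N}

{N}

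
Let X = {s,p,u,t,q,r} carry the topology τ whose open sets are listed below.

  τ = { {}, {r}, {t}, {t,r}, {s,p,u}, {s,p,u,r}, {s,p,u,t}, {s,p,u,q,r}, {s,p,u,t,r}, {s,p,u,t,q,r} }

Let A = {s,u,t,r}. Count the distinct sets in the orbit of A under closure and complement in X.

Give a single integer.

closure: X∖int(X∖A) = X∖{} = {s,p,u,t,q,r}
Let k=closure and c=complement:
  1. A     = {s,u,t,r}
  2. kA    = {s,p,u,t,q,r}
  3. cA    = {p,q}
  4. ckA   = {}
  5. kcA   = {s,p,u,q}
  6. ckcA  = {t,r}
  7. kckcA = {t,q,r}
  8. ckckcA = {s,p,u}
— saturated at 8

8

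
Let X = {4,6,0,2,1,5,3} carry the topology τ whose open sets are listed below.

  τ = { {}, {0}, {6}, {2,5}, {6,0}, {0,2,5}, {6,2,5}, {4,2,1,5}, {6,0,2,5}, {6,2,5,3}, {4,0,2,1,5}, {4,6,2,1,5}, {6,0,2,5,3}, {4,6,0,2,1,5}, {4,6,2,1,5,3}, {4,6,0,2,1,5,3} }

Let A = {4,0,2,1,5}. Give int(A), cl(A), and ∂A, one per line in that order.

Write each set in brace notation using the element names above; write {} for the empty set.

int(A) = {4,0,2,1,5}
cl(A)  = {4,0,2,1,5,3}
∂A     = {3}

open subsets of A: {}, {0}, {2,5}, {0,2,5}, {4,2,1,5}, {4,0,2,1,5}; so int(A) = {4,0,2,1,5}
closure: X∖int(X∖A) = X∖{6} = {4,0,2,1,5,3}
∂A = {4,0,2,1,5,3} minus {4,0,2,1,5} = {3}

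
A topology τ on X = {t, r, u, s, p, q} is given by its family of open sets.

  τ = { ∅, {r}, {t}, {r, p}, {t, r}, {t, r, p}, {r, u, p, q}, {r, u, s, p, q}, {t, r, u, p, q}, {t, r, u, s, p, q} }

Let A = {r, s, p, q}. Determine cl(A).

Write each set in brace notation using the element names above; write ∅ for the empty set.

{r, u, s, p, q}

X∖A={t, u}, int(X∖A)={t}, hence cl(A)={r, u, s, p, q}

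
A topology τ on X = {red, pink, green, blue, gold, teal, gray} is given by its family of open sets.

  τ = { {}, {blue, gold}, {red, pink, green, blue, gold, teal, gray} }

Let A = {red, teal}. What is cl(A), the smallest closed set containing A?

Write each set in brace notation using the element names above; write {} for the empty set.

cl via duality: int({pink, green, blue, gold, gray}) = {blue, gold}, so X∖{blue, gold} = {red, pink, green, teal, gray}

{red, pink, green, teal, gray}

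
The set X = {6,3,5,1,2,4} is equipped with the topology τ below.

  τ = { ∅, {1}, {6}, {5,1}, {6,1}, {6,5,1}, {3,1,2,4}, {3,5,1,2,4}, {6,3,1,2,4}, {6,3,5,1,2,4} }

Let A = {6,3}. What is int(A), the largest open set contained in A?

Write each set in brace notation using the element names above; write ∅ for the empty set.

{6}

U open, U⊆A: ∅, {6}. int(A) = ⋃ = {6}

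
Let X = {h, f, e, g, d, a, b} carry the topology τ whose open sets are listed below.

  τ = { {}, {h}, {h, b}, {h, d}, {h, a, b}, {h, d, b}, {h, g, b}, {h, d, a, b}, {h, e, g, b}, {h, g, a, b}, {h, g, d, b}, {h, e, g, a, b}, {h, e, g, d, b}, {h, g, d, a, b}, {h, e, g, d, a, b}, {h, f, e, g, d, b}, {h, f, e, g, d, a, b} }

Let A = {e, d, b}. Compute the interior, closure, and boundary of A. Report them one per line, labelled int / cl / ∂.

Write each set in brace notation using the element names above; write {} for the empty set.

U open, U⊆A: {}. int(A) = ⋃ = {}
X∖A={h, f, g, a}, int(X∖A)={h}, hence cl(A)={f, e, g, d, a, b}
∂A: remove int from cl → {f, e, g, d, a, b}

int(A) = {}
cl(A)  = {f, e, g, d, a, b}
∂A     = {f, e, g, d, a, b}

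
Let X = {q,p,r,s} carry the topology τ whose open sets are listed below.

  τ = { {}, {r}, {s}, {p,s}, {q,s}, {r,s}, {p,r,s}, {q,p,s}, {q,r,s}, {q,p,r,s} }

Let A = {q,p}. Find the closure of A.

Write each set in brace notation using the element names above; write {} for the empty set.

complement {r,s}; its interior {r,s}; cl(A) = X∖{r,s} = {q,p}

{q,p}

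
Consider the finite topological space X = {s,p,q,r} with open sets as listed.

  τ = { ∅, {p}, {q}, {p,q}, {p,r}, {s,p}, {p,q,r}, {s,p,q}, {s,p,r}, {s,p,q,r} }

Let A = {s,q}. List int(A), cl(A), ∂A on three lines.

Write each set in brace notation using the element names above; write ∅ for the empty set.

U open, U⊆A: ∅, {q}. int(A) = ⋃ = {q}
X∖A={p,r}, int(X∖A)={p,r}, hence cl(A)={s,q}
∂A: remove int from cl → {s}

int(A) = {q}
cl(A)  = {s,q}
∂A     = {s}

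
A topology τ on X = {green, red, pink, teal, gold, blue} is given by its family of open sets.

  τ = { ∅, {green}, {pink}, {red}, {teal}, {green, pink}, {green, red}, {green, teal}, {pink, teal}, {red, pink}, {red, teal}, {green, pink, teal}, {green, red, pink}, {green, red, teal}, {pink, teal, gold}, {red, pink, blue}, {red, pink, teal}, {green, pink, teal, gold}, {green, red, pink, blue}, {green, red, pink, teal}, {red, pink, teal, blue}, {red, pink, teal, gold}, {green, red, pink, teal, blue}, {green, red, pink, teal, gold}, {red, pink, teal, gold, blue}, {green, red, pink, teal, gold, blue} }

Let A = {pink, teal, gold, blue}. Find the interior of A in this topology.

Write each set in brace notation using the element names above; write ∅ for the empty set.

{pink, teal, gold}

interior: largest open inside A is {pink, teal, gold} (from ∅, {pink}, {teal}, {pink, teal}, {pink, teal, gold})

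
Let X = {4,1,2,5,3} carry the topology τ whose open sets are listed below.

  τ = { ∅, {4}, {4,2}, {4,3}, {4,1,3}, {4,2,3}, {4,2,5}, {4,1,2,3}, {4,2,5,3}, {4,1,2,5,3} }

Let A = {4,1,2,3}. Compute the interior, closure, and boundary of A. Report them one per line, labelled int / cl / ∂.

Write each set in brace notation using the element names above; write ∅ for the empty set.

interior: largest open inside A is {4,1,2,3} (from ∅, {4}, {4,3}, {4,2}, {4,1,3}, {4,2,3}, {4,1,2,3})
cl via duality: int({5}) = ∅, so X∖∅ = {4,1,2,5,3}
cl∖int = {5}

int(A) = {4,1,2,3}
cl(A)  = {4,1,2,5,3}
∂A     = {5}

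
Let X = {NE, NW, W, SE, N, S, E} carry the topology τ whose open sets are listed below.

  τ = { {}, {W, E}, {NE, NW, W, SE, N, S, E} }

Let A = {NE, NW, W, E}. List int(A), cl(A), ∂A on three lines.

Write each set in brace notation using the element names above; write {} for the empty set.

opens ⊆ A: {}, {W, E}; union → int = {W, E}
complement {SE, N, S}; its interior {}; cl(A) = X∖{} = {NE, NW, W, SE, N, S, E}
boundary = {NE, NW, W, SE, N, S, E} ∖ {W, E} = {NE, NW, SE, N, S}

int(A) = {W, E}
cl(A)  = {NE, NW, W, SE, N, S, E}
∂A     = {NE, NW, SE, N, S}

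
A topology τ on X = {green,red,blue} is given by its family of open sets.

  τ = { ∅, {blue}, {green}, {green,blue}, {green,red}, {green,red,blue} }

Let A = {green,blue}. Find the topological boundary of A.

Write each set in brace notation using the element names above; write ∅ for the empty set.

U open, U⊆A: ∅, {blue}, {green}, {green,blue}. int(A) = ⋃ = {green,blue}
X∖A={red}, int(X∖A)=∅, hence cl(A)={green,red,blue}
∂A: remove int from cl → {red}

{red}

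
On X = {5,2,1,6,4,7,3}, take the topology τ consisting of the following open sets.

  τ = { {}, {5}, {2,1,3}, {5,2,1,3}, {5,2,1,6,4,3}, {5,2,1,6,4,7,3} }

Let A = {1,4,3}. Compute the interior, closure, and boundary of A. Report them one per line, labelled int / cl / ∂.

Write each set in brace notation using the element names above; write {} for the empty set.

U open, U⊆A: {}. int(A) = ⋃ = {}
X∖A={5,2,6,7}, int(X∖A)={5}, hence cl(A)={2,1,6,4,7,3}
∂A: remove int from cl → {2,1,6,4,7,3}

int(A) = {}
cl(A)  = {2,1,6,4,7,3}
∂A     = {2,1,6,4,7,3}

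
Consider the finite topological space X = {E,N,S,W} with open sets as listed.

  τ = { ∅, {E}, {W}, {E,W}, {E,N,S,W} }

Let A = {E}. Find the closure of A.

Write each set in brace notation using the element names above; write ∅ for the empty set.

X∖A={N,S,W}, int(X∖A)={W}, hence cl(A)={E,N,S}

{E,N,S}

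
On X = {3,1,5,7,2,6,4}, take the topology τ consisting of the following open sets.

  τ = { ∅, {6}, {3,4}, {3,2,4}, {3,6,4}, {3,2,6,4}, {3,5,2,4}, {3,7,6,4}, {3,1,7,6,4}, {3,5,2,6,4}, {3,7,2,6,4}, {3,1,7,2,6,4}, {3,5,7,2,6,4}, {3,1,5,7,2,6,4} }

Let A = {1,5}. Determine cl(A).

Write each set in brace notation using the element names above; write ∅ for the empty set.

{1,5}

cl via duality: int({3,7,2,6,4}) = {3,7,2,6,4}, so X∖{3,7,2,6,4} = {1,5}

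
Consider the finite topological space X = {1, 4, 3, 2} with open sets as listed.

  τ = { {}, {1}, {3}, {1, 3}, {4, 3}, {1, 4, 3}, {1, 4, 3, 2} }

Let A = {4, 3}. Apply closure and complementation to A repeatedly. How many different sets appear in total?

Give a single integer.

4

X∖A={1, 2}, int(X∖A)={1}, hence cl(A)={4, 3, 2}
Orbit (k=closure, c=complement):
  1. A     = {4, 3}
  2. kA    = {4, 3, 2}
  3. cA    = {1, 2}
  4. ckA   = {1}
(closed under both — stop)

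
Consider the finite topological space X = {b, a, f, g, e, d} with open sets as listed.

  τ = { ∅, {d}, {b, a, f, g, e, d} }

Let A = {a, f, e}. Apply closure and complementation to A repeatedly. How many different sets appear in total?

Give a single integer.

closure: X∖int(X∖A) = X∖{d} = {b, a, f, g, e}
Let k=closure and c=complement:
  1. A     = {a, f, e}
  2. kA    = {b, a, f, g, e}
  3. cA    = {b, g, d}
  4. ckA   = {d}
  5. kcA   = {b, a, f, g, e, d}
  6. ckcA  = ∅
— saturated at 6

6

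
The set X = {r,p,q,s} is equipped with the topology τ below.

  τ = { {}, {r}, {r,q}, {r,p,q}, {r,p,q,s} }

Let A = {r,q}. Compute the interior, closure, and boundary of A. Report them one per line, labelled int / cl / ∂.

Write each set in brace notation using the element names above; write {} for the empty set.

int(A) = {r,q}
cl(A)  = {r,p,q,s}
∂A     = {p,s}

U open, U⊆A: {}, {r}, {r,q}. int(A) = ⋃ = {r,q}
X∖A={p,s}, int(X∖A)={}, hence cl(A)={r,p,q,s}
∂A: remove int from cl → {p,s}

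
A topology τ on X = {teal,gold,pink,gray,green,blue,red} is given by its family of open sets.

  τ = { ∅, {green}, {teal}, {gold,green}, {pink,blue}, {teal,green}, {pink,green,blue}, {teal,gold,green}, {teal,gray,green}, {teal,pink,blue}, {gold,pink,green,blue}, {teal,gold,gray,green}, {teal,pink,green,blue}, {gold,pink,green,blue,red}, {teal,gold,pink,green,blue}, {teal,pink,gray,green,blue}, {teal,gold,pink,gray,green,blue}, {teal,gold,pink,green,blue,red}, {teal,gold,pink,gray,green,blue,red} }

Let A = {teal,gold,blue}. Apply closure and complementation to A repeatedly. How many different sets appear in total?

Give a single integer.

12

X∖A={pink,gray,green,red}, int(X∖A)={green}, hence cl(A)={teal,gold,pink,gray,blue,red}
Orbit (k=closure, c=complement):
  1. A     = {teal,gold,blue}
  2. kA    = {teal,gold,pink,gray,blue,red}
  3. cA    = {pink,gray,green,red}
  4. ckA   = {green}
  5. kcA   = {gold,pink,gray,green,blue,red}
  6. kckA  = {gold,gray,green,red}
  7. ckcA  = {teal}
  8. ckckA = {teal,pink,blue}
  9. kckcA = {teal,gray}
  10. kckckA = {teal,pink,gray,blue,red}
  11. ckckcA = {gold,pink,green,blue,red}
  12. ckckckA = {gold,green}
(closed under both — stop)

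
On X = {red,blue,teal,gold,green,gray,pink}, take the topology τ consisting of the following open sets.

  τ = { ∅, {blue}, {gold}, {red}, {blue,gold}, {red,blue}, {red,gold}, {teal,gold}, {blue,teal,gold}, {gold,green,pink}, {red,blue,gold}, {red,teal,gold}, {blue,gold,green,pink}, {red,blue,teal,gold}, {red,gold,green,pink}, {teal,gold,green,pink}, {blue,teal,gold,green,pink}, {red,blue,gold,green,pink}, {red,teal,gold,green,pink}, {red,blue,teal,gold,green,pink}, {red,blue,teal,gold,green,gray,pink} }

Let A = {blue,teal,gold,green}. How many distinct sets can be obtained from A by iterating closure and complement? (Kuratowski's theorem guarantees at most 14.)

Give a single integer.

8

closure: X∖int(X∖A) = X∖{red} = {blue,teal,gold,green,gray,pink}
Let k=closure and c=complement:
  1. A     = {blue,teal,gold,green}
  2. kA    = {blue,teal,gold,green,gray,pink}
  3. cA    = {red,gray,pink}
  4. ckA   = {red}
  5. kcA   = {red,green,gray,pink}
  6. kckA  = {red,gray}
  7. ckcA  = {blue,teal,gold}
  8. ckckA = {blue,teal,gold,green,pink}
— saturated at 8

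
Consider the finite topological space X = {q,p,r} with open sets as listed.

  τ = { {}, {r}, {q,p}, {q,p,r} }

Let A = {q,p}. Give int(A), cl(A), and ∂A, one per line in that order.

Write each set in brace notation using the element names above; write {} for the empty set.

int(A) = {q,p}
cl(A)  = {q,p}
∂A     = {}

U open, U⊆A: {}, {q,p}. int(A) = ⋃ = {q,p}
X∖A={r}, int(X∖A)={r}, hence cl(A)={q,p}
∂A: remove int from cl → {}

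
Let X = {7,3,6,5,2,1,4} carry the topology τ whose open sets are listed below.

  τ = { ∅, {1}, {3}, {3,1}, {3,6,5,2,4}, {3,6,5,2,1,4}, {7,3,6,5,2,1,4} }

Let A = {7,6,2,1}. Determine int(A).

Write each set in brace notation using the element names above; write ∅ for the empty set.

{1}

open subsets of A: ∅, {1}; so int(A) = {1}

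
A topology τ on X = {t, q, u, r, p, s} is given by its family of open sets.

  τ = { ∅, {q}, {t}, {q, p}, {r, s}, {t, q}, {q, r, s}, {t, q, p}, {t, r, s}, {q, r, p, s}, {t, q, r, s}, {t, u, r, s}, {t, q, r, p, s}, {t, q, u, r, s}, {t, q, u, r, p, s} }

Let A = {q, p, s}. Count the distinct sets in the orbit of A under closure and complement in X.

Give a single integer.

8

complement {t, u, r}; its interior {t}; cl(A) = X∖{t} = {q, u, r, p, s}
With k = closure, c = complement:
  1. A     = {q, p, s}
  2. kA    = {q, u, r, p, s}
  3. cA    = {t, u, r}
  4. ckA   = {t}
  5. kcA   = {t, u, r, s}
  6. kckA  = {t, u}
  7. ckcA  = {q, p}
  8. ckckA = {q, r, p, s}
k, c of each give nothing new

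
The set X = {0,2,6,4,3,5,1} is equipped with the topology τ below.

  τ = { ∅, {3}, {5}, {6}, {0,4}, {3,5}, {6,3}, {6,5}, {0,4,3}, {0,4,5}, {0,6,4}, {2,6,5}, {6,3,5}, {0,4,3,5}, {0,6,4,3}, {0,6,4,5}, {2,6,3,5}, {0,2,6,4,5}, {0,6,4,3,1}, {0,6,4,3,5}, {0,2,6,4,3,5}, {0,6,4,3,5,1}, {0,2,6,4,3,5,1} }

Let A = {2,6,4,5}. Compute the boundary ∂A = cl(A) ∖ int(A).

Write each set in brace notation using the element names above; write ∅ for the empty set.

interior: largest open inside A is {2,6,5} (from ∅, {6}, {5}, {6,5}, {2,6,5})
cl via duality: int({0,3,1}) = {3}, so X∖{3} = {0,2,6,4,5,1}
cl∖int = {0,4,1}

{0,4,1}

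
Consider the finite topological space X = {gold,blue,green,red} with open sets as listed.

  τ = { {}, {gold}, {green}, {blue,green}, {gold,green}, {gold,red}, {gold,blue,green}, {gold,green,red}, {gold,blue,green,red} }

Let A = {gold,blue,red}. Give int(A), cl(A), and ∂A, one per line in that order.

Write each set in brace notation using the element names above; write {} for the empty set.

interior: largest open inside A is {gold,red} (from {}, {gold}, {gold,red})
cl via duality: int({green}) = {green}, so X∖{green} = {gold,blue,red}
cl∖int = {blue}

int(A) = {gold,red}
cl(A)  = {gold,blue,red}
∂A     = {blue}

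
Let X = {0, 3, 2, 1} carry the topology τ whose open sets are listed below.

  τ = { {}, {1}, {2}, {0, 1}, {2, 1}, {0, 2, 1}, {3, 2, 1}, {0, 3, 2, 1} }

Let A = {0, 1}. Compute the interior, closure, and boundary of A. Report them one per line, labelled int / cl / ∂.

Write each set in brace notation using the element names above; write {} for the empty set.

open subsets of A: {}, {1}, {0, 1}; so int(A) = {0, 1}
closure: X∖int(X∖A) = X∖{2} = {0, 3, 1}
∂A = {0, 3, 1} minus {0, 1} = {3}

int(A) = {0, 1}
cl(A)  = {0, 3, 1}
∂A     = {3}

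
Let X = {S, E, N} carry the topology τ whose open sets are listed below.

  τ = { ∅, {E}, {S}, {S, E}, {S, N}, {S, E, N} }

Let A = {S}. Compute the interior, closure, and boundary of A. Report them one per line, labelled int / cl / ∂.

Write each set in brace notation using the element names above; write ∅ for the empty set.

int(A) = {S}
cl(A)  = {S, N}
∂A     = {N}

U open, U⊆A: ∅, {S}. int(A) = ⋃ = {S}
X∖A={E, N}, int(X∖A)={E}, hence cl(A)={S, N}
∂A: remove int from cl → {N}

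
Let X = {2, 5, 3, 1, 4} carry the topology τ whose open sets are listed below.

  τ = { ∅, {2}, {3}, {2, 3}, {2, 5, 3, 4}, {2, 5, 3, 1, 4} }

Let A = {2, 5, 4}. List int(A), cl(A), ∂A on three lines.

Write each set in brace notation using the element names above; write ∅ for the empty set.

int(A) = {2}
cl(A)  = {2, 5, 1, 4}
∂A     = {5, 1, 4}

opens ⊆ A: ∅, {2}; union → int = {2}
complement {3, 1}; its interior {3}; cl(A) = X∖{3} = {2, 5, 1, 4}
boundary = {2, 5, 1, 4} ∖ {2} = {5, 1, 4}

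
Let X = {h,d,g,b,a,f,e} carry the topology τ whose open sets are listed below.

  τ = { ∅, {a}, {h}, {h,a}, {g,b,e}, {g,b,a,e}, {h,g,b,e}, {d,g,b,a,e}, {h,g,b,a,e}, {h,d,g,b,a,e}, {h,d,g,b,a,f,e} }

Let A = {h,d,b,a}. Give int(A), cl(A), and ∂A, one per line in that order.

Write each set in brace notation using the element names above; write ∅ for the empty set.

int(A) = {h,a}
cl(A)  = {h,d,g,b,a,f,e}
∂A     = {d,g,b,f,e}

U open, U⊆A: ∅, {h}, {a}, {h,a}. int(A) = ⋃ = {h,a}
X∖A={g,f,e}, int(X∖A)=∅, hence cl(A)={h,d,g,b,a,f,e}
∂A: remove int from cl → {d,g,b,f,e}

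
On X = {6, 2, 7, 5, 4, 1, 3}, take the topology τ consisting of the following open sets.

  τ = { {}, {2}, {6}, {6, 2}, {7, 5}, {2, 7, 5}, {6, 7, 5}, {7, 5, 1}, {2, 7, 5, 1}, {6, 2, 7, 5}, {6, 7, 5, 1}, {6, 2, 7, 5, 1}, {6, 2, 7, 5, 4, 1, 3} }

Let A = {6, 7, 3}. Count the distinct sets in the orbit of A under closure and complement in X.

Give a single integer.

complement {2, 5, 4, 1}; its interior {2}; cl(A) = X∖{2} = {6, 7, 5, 4, 1, 3}
With k = closure, c = complement:
  1. A     = {6, 7, 3}
  2. kA    = {6, 7, 5, 4, 1, 3}
  3. cA    = {2, 5, 4, 1}
  4. ckA   = {2}
  5. kcA   = {2, 7, 5, 4, 1, 3}
  6. kckA  = {2, 4, 3}
  7. ckcA  = {6}
  8. ckckA = {6, 7, 5, 1}
  9. kckcA = {6, 4, 3}
  10. ckckcA = {2, 7, 5, 1}
k, c of each give nothing new

10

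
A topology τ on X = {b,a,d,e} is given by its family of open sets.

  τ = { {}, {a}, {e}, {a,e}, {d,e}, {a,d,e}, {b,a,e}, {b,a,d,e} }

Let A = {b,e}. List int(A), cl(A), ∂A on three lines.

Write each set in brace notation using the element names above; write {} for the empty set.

int(A) = {e}
cl(A)  = {b,d,e}
∂A     = {b,d}

interior: largest open inside A is {e} (from {}, {e})
cl via duality: int({a,d}) = {a}, so X∖{a} = {b,d,e}
cl∖int = {b,d}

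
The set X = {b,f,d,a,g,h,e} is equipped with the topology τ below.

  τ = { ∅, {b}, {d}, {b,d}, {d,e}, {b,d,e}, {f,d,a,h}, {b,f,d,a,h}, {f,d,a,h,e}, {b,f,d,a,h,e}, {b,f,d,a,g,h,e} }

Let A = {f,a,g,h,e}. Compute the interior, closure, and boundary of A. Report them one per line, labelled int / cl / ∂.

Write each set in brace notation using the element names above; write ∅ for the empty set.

U open, U⊆A: ∅. int(A) = ⋃ = ∅
X∖A={b,d}, int(X∖A)={b,d}, hence cl(A)={f,a,g,h,e}
∂A: remove int from cl → {f,a,g,h,e}

int(A) = ∅
cl(A)  = {f,a,g,h,e}
∂A     = {f,a,g,h,e}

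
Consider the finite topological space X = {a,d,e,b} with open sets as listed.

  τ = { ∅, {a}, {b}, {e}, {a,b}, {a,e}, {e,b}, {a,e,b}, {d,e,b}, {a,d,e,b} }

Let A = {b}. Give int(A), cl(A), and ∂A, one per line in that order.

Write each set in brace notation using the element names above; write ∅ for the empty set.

int(A) = {b}
cl(A)  = {d,b}
∂A     = {d}

interior: largest open inside A is {b} (from ∅, {b})
cl via duality: int({a,d,e}) = {a,e}, so X∖{a,e} = {d,b}
cl∖int = {d}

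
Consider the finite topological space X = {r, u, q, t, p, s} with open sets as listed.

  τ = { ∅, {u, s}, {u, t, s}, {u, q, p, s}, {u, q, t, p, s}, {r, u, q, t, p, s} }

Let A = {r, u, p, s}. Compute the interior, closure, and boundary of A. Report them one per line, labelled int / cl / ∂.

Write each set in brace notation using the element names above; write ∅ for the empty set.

int(A) = {u, s}
cl(A)  = {r, u, q, t, p, s}
∂A     = {r, q, t, p}

open subsets of A: ∅, {u, s}; so int(A) = {u, s}
closure: X∖int(X∖A) = X∖∅ = {r, u, q, t, p, s}
∂A = {r, u, q, t, p, s} minus {u, s} = {r, q, t, p}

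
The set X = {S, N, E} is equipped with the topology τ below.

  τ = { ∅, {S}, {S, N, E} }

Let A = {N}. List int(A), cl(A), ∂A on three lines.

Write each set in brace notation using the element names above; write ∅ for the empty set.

opens ⊆ A: ∅; union → int = ∅
complement {S, E}; its interior {S}; cl(A) = X∖{S} = {N, E}
boundary = {N, E} ∖ ∅ = {N, E}

int(A) = ∅
cl(A)  = {N, E}
∂A     = {N, E}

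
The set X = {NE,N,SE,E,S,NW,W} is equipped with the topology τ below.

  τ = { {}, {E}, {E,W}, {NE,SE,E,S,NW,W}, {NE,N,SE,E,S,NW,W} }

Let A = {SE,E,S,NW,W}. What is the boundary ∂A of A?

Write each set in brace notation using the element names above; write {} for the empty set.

interior: largest open inside A is {E,W} (from {}, {E}, {E,W})
cl via duality: int({NE,N}) = {}, so X∖{} = {NE,N,SE,E,S,NW,W}
cl∖int = {NE,N,SE,S,NW}

{NE,N,SE,S,NW}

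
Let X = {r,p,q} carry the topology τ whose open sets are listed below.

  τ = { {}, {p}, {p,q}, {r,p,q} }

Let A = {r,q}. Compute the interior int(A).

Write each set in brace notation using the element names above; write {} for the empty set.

open subsets of A: {}; so int(A) = {}

{}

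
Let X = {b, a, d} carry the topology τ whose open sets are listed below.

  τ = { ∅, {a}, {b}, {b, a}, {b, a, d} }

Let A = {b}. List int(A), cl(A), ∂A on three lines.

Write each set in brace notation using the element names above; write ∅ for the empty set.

int(A) = {b}
cl(A)  = {b, d}
∂A     = {d}

interior: largest open inside A is {b} (from ∅, {b})
cl via duality: int({a, d}) = {a}, so X∖{a} = {b, d}
cl∖int = {d}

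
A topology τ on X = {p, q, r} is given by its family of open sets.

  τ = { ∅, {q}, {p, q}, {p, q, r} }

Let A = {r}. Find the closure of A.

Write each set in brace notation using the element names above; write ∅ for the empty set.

complement {p, q}; its interior {p, q}; cl(A) = X∖{p, q} = {r}

{r}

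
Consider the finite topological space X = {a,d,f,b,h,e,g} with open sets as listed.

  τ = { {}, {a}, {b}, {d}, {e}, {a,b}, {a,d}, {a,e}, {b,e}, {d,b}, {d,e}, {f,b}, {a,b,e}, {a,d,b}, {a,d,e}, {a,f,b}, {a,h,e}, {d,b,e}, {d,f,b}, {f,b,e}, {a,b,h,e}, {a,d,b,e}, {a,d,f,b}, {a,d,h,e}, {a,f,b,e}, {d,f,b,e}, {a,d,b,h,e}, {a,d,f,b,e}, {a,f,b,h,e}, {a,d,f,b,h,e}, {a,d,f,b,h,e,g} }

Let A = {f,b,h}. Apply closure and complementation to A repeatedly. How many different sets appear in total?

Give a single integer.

8

complement {a,d,e,g}; its interior {a,d,e}; cl(A) = X∖{a,d,e} = {f,b,h,g}
With k = closure, c = complement:
  1. A     = {f,b,h}
  2. kA    = {f,b,h,g}
  3. cA    = {a,d,e,g}
  4. ckA   = {a,d,e}
  5. kcA   = {a,d,h,e,g}
  6. ckcA  = {f,b}
  7. kckcA = {f,b,g}
  8. ckckcA = {a,d,h,e}
k, c of each give nothing new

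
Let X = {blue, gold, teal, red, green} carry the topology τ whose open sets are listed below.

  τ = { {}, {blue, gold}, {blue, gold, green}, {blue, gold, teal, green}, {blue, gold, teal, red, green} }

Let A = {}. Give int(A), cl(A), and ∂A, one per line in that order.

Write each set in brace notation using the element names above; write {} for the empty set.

open subsets of A: {}; so int(A) = {}
closure: X∖int(X∖A) = X∖{blue, gold, teal, red, green} = {}
∂A = {} minus {} = {}

int(A) = {}
cl(A)  = {}
∂A     = {}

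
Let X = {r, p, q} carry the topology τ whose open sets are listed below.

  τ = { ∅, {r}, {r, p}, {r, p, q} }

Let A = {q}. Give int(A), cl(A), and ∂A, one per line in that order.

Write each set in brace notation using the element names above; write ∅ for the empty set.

U open, U⊆A: ∅. int(A) = ⋃ = ∅
X∖A={r, p}, int(X∖A)={r, p}, hence cl(A)={q}
∂A: remove int from cl → {q}

int(A) = ∅
cl(A)  = {q}
∂A     = {q}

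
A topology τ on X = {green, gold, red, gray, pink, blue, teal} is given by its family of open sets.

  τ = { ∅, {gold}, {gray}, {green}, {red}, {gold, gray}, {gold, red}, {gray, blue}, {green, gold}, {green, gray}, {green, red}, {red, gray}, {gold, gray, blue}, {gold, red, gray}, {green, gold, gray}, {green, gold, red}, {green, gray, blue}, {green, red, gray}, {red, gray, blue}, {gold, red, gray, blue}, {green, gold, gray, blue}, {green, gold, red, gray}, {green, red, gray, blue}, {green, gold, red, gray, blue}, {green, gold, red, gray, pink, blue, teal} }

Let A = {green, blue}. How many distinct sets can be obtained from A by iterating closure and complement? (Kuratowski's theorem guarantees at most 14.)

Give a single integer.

complement {gold, red, gray, pink, teal}; its interior {gold, red, gray}; cl(A) = X∖{gold, red, gray} = {green, pink, blue, teal}
With k = closure, c = complement:
  1. A     = {green, blue}
  2. kA    = {green, pink, blue, teal}
  3. cA    = {gold, red, gray, pink, teal}
  4. ckA   = {gold, red, gray}
  5. kcA   = {gold, red, gray, pink, blue, teal}
  6. ckcA  = {green}
  7. kckcA = {green, pink, teal}
  8. ckckcA = {gold, red, gray, blue}
k, c of each give nothing new

8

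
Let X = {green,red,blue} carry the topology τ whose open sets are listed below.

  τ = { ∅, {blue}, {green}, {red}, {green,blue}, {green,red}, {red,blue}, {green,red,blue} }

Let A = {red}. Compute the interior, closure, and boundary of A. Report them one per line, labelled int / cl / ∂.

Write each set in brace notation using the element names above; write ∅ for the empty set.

int(A) = {red}
cl(A)  = {red}
∂A     = ∅

interior: largest open inside A is {red} (from ∅, {red})
cl via duality: int({green,blue}) = {green,blue}, so X∖{green,blue} = {red}
cl∖int = ∅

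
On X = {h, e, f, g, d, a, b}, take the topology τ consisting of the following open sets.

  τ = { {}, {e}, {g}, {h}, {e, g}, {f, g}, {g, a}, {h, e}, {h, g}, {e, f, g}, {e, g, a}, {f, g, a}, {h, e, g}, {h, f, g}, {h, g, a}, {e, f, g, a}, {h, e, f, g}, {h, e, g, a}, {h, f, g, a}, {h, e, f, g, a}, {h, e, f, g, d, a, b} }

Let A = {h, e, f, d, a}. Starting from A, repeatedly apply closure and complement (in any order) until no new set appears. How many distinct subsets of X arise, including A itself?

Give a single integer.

8

complement {g, b}; its interior {g}; cl(A) = X∖{g} = {h, e, f, d, a, b}
With k = closure, c = complement:
  1. A     = {h, e, f, d, a}
  2. kA    = {h, e, f, d, a, b}
  3. cA    = {g, b}
  4. ckA   = {g}
  5. kcA   = {f, g, d, a, b}
  6. ckcA  = {h, e}
  7. kckcA = {h, e, d, b}
  8. ckckcA = {f, g, a}
k, c of each give nothing new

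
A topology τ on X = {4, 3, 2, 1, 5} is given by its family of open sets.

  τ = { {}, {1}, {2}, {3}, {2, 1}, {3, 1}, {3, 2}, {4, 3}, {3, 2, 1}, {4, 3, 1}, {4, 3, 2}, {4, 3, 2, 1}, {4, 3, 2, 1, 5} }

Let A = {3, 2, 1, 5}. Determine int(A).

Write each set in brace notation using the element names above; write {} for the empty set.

opens ⊆ A: {}, {2}, {3}, {1}, {2, 1}, {3, 1}, {3, 2}, {3, 2, 1}; union → int = {3, 2, 1}

{3, 2, 1}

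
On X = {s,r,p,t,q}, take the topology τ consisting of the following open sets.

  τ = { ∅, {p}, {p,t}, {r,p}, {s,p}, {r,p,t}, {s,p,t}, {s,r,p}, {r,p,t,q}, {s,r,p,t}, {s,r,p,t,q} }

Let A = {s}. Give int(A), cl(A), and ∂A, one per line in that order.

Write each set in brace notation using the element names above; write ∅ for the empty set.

U open, U⊆A: ∅. int(A) = ⋃ = ∅
X∖A={r,p,t,q}, int(X∖A)={r,p,t,q}, hence cl(A)={s}
∂A: remove int from cl → {s}

int(A) = ∅
cl(A)  = {s}
∂A     = {s}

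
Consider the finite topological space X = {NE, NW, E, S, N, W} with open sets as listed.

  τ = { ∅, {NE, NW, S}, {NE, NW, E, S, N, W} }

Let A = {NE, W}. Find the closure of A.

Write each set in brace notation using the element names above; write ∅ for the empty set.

{NE, NW, E, S, N, W}

complement {NW, E, S, N}; its interior ∅; cl(A) = X∖∅ = {NE, NW, E, S, N, W}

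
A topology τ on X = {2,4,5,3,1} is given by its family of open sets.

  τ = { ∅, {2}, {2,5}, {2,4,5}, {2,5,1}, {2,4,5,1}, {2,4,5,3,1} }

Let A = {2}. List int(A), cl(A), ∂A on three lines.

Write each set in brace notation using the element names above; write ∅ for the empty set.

int(A) = {2}
cl(A)  = {2,4,5,3,1}
∂A     = {4,5,3,1}

opens ⊆ A: ∅, {2}; union → int = {2}
complement {4,5,3,1}; its interior ∅; cl(A) = X∖∅ = {2,4,5,3,1}
boundary = {2,4,5,3,1} ∖ {2} = {4,5,3,1}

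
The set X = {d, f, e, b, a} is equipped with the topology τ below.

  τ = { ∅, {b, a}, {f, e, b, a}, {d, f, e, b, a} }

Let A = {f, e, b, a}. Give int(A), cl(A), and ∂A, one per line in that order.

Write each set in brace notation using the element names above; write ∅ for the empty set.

opens ⊆ A: ∅, {b, a}, {f, e, b, a}; union → int = {f, e, b, a}
complement {d}; its interior ∅; cl(A) = X∖∅ = {d, f, e, b, a}
boundary = {d, f, e, b, a} ∖ {f, e, b, a} = {d}

int(A) = {f, e, b, a}
cl(A)  = {d, f, e, b, a}
∂A     = {d}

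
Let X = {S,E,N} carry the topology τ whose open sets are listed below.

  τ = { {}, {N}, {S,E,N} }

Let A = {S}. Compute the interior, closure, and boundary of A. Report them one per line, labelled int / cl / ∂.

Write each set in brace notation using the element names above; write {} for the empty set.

opens ⊆ A: {}; union → int = {}
complement {E,N}; its interior {N}; cl(A) = X∖{N} = {S,E}
boundary = {S,E} ∖ {} = {S,E}

int(A) = {}
cl(A)  = {S,E}
∂A     = {S,E}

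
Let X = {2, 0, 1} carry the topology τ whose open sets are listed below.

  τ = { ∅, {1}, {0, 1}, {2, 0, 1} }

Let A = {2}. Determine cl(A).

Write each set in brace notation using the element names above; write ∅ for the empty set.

closure: X∖int(X∖A) = X∖{0, 1} = {2}

{2}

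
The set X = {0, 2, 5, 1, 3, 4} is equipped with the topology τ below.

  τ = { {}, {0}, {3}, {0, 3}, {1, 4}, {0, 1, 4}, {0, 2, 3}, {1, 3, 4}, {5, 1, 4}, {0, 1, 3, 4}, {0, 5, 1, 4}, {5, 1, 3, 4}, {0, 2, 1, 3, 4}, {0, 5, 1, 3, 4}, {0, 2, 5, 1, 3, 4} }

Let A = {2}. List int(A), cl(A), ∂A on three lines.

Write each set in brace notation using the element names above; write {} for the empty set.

int(A) = {}
cl(A)  = {2}
∂A     = {2}

open subsets of A: {}; so int(A) = {}
closure: X∖int(X∖A) = X∖{0, 5, 1, 3, 4} = {2}
∂A = {2} minus {} = {2}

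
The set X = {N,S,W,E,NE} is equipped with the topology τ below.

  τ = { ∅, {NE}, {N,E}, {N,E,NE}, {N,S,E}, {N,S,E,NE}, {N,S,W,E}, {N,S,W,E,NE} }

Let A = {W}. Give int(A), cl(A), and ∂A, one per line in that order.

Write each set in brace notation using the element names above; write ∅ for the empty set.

interior: largest open inside A is ∅ (from ∅)
cl via duality: int({N,S,E,NE}) = {N,S,E,NE}, so X∖{N,S,E,NE} = {W}
cl∖int = {W}

int(A) = ∅
cl(A)  = {W}
∂A     = {W}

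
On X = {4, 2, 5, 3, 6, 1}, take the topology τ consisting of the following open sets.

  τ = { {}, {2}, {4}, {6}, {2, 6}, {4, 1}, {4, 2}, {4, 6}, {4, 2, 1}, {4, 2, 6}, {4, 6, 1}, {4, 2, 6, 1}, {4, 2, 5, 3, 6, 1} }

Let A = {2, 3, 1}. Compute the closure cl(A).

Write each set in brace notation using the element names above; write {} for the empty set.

complement {4, 5, 6}; its interior {4, 6}; cl(A) = X∖{4, 6} = {2, 5, 3, 1}

{2, 5, 3, 1}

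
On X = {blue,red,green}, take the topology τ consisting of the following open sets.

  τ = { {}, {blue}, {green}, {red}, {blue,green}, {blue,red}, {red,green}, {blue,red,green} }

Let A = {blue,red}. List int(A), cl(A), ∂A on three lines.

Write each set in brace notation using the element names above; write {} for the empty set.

int(A) = {blue,red}
cl(A)  = {blue,red}
∂A     = {}

U open, U⊆A: {}, {red}, {blue}, {blue,red}. int(A) = ⋃ = {blue,red}
X∖A={green}, int(X∖A)={green}, hence cl(A)={blue,red}
∂A: remove int from cl → {}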